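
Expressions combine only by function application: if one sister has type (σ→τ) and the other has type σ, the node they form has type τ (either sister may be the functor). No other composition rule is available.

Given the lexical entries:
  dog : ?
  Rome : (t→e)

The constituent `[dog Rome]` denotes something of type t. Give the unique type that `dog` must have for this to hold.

At [dog Rome] (required: t): Rome is (t→e), which is not a function with range t; hence dog is the functor — type ((t→e)→t).

((t→e)→t)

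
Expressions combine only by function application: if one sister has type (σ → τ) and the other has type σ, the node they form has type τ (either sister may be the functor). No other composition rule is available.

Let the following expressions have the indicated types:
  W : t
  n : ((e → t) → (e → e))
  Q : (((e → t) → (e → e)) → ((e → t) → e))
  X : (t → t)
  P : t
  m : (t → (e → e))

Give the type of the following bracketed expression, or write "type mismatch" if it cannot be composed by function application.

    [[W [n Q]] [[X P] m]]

type mismatch

[n Q]: (((e → t) → (e → e)) → ((e → t) → e)) applied to ((e → t) → (e → e)) yields ((e → t) → e).
At [W [n Q]]: neither t nor ((e → t) → e) can take the other as argument; the node is ill-typed.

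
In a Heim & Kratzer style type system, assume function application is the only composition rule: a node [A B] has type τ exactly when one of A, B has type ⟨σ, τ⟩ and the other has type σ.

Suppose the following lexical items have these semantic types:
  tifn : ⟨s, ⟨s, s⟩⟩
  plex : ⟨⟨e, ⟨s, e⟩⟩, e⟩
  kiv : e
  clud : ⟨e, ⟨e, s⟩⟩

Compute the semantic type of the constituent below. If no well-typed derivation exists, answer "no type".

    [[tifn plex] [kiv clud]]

no type

[tifn plex]: ⟨s, ⟨s, s⟩⟩ with ⟨⟨e, ⟨s, e⟩⟩, e⟩ — neither is a function whose domain matches the other; composition fails here.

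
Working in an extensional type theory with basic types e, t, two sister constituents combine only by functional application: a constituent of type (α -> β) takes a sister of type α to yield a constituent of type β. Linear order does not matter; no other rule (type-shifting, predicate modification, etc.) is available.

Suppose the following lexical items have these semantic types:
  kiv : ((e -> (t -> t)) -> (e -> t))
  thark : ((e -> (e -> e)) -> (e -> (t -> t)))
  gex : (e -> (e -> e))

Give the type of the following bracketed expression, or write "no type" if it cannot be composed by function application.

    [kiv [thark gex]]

(e -> t)

[thark gex]: ((e -> (e -> e)) -> (e -> (t -> t))) applied to (e -> (e -> e)) yields (e -> (t -> t)).
[kiv [thark gex]]: ((e -> (t -> t)) -> (e -> t)) applied to (e -> (t -> t)) yields (e -> t).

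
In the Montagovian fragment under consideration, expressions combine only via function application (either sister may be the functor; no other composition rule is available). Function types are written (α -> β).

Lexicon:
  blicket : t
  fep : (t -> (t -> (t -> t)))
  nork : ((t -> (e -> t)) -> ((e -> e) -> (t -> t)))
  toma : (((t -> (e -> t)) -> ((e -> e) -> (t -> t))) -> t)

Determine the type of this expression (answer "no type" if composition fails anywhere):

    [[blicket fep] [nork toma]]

[blicket fep]: (t -> (t -> (t -> t))) applied to t yields (t -> (t -> t)).
[nork toma]: (((t -> (e -> t)) -> ((e -> e) -> (t -> t))) -> t) applied to ((t -> (e -> t)) -> ((e -> e) -> (t -> t))) yields t.
[[blicket fep] [nork toma]]: (t -> (t -> t)) applied to t yields (t -> t).

(t -> t)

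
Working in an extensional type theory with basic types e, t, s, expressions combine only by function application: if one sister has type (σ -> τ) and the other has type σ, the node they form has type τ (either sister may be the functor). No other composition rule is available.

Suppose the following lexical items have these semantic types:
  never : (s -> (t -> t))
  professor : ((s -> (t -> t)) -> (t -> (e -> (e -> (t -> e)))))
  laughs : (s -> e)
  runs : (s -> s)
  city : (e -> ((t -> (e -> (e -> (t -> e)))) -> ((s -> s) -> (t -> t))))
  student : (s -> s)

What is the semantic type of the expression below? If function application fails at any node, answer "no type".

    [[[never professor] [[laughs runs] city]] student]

[never professor]: ((s -> (t -> t)) -> (t -> (e -> (e -> (t -> e))))) applied to (s -> (t -> t)) yields (t -> (e -> (e -> (t -> e)))).
At [laughs runs]: neither (s -> e) nor (s -> s) can take the other as argument; the node is ill-typed.

no type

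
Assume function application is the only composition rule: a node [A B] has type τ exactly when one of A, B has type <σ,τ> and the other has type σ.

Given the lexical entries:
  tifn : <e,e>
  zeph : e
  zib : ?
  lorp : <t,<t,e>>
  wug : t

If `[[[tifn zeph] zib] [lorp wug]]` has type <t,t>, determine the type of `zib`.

For [[[tifn zeph] zib] [lorp wug]] to have type <t,t> with [lorp wug] of type <t,e>, [[tifn zeph] zib] must be the function: [[tifn zeph] zib] : <<t,e>,<t,t>>.
For [[tifn zeph] zib] to have type <<t,e>,<t,t>> with [tifn zeph] of type e, zib must be the function: zib : <e,<<t,e>,<t,t>>>.

<e,<<t,e>,<t,t>>>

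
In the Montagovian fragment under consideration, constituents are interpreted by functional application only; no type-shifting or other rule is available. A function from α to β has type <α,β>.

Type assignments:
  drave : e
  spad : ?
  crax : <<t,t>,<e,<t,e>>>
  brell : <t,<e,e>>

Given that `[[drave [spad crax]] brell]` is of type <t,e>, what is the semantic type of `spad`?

<<<t,t>,<e,<t,e>>>,<e,<<t,<e,e>>,<t,e>>>>

[[drave [spad crax]] brell] must have type <t,e>. The sister brell has type <t,<e,e>>; that is not a function onto <t,e>, so [drave [spad crax]] must be the functor, of type <<t,<e,e>>,<t,e>>.
[drave [spad crax]] must have type <<t,<e,e>>,<t,e>>. The sister drave has type e; that is not a function onto <<t,<e,e>>,<t,e>>, so [spad crax] must be the functor, of type <e,<<t,<e,e>>,<t,e>>>.
[spad crax] must have type <e,<<t,<e,e>>,<t,e>>>. The sister crax has type <<t,t>,<e,<t,e>>>; that is not a function onto <e,<<t,<e,e>>,<t,e>>>, so spad must be the functor, of type <<<t,t>,<e,<t,e>>>,<e,<<t,<e,e>>,<t,e>>>>.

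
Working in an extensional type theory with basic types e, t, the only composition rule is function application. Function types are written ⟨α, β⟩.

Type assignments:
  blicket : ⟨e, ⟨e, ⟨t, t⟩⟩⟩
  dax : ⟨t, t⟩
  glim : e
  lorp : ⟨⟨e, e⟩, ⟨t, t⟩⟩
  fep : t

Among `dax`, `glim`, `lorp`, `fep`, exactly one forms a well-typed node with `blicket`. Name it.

dax : ⟨t, t⟩ — no; blicket wants e, and dax wants t.
glim — combines: blicket : ⟨e, ⟨e, ⟨t, t⟩⟩⟩ takes glim : e as argument, giving ⟨e, ⟨t, t⟩⟩.
lorp : ⟨⟨e, e⟩, ⟨t, t⟩⟩ — no; blicket wants e, and lorp wants ⟨e, e⟩.
fep : t — no; blicket wants e, and fep wants nothing (atomic).

glim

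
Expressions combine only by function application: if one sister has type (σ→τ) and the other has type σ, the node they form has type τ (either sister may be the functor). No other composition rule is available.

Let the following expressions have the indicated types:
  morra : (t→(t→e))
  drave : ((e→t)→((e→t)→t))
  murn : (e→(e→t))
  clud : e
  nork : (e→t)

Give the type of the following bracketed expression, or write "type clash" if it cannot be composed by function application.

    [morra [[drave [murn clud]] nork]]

(t→e)

[murn clud]: functor murn : (e→(e→t)), argument clud : e; result (e→t).
[drave [murn clud]]: functor drave : ((e→t)→((e→t)→t)), argument [murn clud] : (e→t); result ((e→t)→t).
[[drave [murn clud]] nork]: functor [drave [murn clud]] : ((e→t)→t), argument nork : (e→t); result t.
[morra [[drave [murn clud]] nork]]: functor morra : (t→(t→e)), argument [[drave [murn clud]] nork] : t; result (t→e).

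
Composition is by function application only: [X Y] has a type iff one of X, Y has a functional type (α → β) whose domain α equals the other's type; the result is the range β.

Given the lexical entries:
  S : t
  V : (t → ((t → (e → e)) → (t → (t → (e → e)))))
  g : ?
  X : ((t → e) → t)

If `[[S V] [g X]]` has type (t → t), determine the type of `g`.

(((t → e) → t) → (((t → (e → e)) → (t → (t → (e → e)))) → (t → t)))

[[S V] [g X]] must have type (t → t). The sister [S V] has type ((t → (e → e)) → (t → (t → (e → e)))); that is not a function onto (t → t), so [g X] must be the functor, of type (((t → (e → e)) → (t → (t → (e → e)))) → (t → t)).
[g X] must have type (((t → (e → e)) → (t → (t → (e → e)))) → (t → t)). The sister X has type ((t → e) → t); that is not a function onto (((t → (e → e)) → (t → (t → (e → e)))) → (t → t)), so g must be the functor, of type (((t → e) → t) → (((t → (e → e)) → (t → (t → (e → e)))) → (t → t))).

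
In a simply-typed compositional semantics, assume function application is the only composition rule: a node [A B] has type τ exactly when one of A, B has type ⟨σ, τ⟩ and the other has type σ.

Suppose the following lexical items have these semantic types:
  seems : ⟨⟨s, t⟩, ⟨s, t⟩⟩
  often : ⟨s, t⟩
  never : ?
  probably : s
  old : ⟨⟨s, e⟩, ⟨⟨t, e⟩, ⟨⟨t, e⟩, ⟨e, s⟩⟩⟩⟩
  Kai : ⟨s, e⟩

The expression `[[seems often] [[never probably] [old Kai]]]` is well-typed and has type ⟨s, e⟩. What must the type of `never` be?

⟨s, ⟨⟨⟨t, e⟩, ⟨⟨t, e⟩, ⟨e, s⟩⟩⟩, ⟨⟨s, t⟩, ⟨s, e⟩⟩⟩⟩

For [[seems often] [[never probably] [old Kai]]] to have type ⟨s, e⟩ with [seems often] of type ⟨s, t⟩, [[never probably] [old Kai]] must be the function: [[never probably] [old Kai]] : ⟨⟨s, t⟩, ⟨s, e⟩⟩.
For [[never probably] [old Kai]] to have type ⟨⟨s, t⟩, ⟨s, e⟩⟩ with [old Kai] of type ⟨⟨t, e⟩, ⟨⟨t, e⟩, ⟨e, s⟩⟩⟩, [never probably] must be the function: [never probably] : ⟨⟨⟨t, e⟩, ⟨⟨t, e⟩, ⟨e, s⟩⟩⟩, ⟨⟨s, t⟩, ⟨s, e⟩⟩⟩.
For [never probably] to have type ⟨⟨⟨t, e⟩, ⟨⟨t, e⟩, ⟨e, s⟩⟩⟩, ⟨⟨s, t⟩, ⟨s, e⟩⟩⟩ with probably of type s, never must be the function: never : ⟨s, ⟨⟨⟨t, e⟩, ⟨⟨t, e⟩, ⟨e, s⟩⟩⟩, ⟨⟨s, t⟩, ⟨s, e⟩⟩⟩⟩.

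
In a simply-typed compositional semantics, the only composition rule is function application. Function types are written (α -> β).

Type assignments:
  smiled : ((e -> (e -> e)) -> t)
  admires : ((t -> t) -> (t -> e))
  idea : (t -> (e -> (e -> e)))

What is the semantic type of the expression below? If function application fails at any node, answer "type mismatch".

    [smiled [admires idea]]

type mismatch

At [admires idea]: neither ((t -> t) -> (t -> e)) nor (t -> (e -> (e -> e))) can take the other as argument; the node is ill-typed.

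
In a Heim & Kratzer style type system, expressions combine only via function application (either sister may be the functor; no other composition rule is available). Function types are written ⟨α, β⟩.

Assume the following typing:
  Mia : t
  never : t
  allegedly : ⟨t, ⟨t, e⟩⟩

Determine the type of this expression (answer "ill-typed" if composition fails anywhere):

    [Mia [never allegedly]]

[never allegedly] — allegedly of type ⟨t, ⟨t, e⟩⟩ combines with never of type t: type ⟨t, e⟩.
[Mia [never allegedly]] — [never allegedly] of type ⟨t, e⟩ combines with Mia of type t: type e.

e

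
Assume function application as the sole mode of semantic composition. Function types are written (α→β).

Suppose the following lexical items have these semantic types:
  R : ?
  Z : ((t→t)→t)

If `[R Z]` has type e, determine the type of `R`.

(((t→t)→t)→e)

At [R Z] (required: e): Z is ((t→t)→t), which is not a function with range e; hence R is the functor — type (((t→t)→t)→e).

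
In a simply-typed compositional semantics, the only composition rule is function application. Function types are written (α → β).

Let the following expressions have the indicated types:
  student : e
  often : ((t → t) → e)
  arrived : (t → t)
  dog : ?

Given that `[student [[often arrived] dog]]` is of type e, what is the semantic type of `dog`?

[student [[often arrived] dog]] must have type e. The sister student has type e; that is not a function onto e, so [[often arrived] dog] must be the functor, of type (e → e).
[[often arrived] dog] must have type (e → e). The sister [often arrived] has type e; that is not a function onto (e → e), so dog must be the functor, of type (e → (e → e)).

(e → (e → e))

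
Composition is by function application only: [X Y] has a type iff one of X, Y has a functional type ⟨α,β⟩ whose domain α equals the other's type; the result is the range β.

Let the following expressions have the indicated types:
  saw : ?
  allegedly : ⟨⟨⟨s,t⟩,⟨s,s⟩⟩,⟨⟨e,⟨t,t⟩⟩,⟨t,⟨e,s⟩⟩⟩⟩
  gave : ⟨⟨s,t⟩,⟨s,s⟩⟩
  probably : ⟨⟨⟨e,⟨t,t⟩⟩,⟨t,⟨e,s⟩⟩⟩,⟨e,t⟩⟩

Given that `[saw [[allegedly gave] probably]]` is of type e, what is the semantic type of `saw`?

⟨⟨e,t⟩,e⟩

At [saw [[allegedly gave] probably]] (required: e): [[allegedly gave] probably] is ⟨e,t⟩, which is not a function with range e; hence saw is the functor — type ⟨⟨e,t⟩,e⟩.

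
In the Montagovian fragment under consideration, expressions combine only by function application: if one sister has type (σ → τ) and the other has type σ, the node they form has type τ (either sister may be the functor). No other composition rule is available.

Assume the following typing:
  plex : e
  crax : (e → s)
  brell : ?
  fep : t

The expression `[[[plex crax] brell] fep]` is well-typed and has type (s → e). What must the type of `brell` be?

For [[[plex crax] brell] fep] to have type (s → e) with fep of type t, [[plex crax] brell] must be the function: [[plex crax] brell] : (t → (s → e)).
For [[plex crax] brell] to have type (t → (s → e)) with [plex crax] of type s, brell must be the function: brell : (s → (t → (s → e))).

(s → (t → (s → e)))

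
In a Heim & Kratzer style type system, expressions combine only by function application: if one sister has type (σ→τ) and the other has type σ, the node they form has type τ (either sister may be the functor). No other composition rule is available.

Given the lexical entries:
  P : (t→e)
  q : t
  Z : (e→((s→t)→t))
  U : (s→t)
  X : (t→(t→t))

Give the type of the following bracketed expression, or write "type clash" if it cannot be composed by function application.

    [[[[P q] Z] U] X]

[P q] — P of type (t→e) combines with q of type t: type e.
[[P q] Z] — Z of type (e→((s→t)→t)) combines with [P q] of type e: type ((s→t)→t).
[[[P q] Z] U] — [[P q] Z] of type ((s→t)→t) combines with U of type (s→t): type t.
[[[[P q] Z] U] X] — X of type (t→(t→t)) combines with [[[P q] Z] U] of type t: type (t→t).

(t→t)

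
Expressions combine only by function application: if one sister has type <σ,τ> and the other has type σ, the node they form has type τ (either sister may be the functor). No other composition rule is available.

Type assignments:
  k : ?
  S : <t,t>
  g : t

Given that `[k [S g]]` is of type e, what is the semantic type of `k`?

At [k [S g]] (required: e): [S g] is t, which is not a function with range e; hence k is the functor — type <t,e>.

<t,e>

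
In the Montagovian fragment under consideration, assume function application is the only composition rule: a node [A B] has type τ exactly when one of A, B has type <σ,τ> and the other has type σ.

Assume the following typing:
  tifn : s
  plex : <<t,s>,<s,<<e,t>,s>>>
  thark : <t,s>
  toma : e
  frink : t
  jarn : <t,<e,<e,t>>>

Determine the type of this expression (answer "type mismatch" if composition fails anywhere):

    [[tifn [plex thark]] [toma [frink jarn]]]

[plex thark]: functor plex : <<t,s>,<s,<<e,t>,s>>>, argument thark : <t,s>; result <s,<<e,t>,s>>.
[tifn [plex thark]]: functor [plex thark] : <s,<<e,t>,s>>, argument tifn : s; result <<e,t>,s>.
[frink jarn]: functor jarn : <t,<e,<e,t>>>, argument frink : t; result <e,<e,t>>.
[toma [frink jarn]]: functor [frink jarn] : <e,<e,t>>, argument toma : e; result <e,t>.
[[tifn [plex thark]] [toma [frink jarn]]]: functor [tifn [plex thark]] : <<e,t>,s>, argument [toma [frink jarn]] : <e,t>; result s.

s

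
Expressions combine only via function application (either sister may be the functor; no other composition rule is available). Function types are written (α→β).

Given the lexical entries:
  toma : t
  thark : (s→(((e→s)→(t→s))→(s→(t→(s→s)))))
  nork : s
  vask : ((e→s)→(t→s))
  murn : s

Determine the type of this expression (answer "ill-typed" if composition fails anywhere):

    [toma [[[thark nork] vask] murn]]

[thark nork]: (s→(((e→s)→(t→s))→(s→(t→(s→s))))) applied to s yields (((e→s)→(t→s))→(s→(t→(s→s)))).
[[thark nork] vask]: (((e→s)→(t→s))→(s→(t→(s→s)))) applied to ((e→s)→(t→s)) yields (s→(t→(s→s))).
[[[thark nork] vask] murn]: (s→(t→(s→s))) applied to s yields (t→(s→s)).
[toma [[[thark nork] vask] murn]]: (t→(s→s)) applied to t yields (s→s).

(s→s)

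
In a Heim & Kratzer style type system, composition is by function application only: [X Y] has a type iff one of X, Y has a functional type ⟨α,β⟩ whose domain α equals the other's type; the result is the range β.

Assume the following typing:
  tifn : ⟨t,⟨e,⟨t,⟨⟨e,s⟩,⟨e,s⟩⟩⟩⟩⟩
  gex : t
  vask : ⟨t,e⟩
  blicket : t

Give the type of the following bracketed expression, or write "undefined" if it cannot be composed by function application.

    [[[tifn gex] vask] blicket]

[tifn gex]: ⟨t,⟨e,⟨t,⟨⟨e,s⟩,⟨e,s⟩⟩⟩⟩⟩ applied to t yields ⟨e,⟨t,⟨⟨e,s⟩,⟨e,s⟩⟩⟩⟩.
At [[tifn gex] vask]: neither ⟨e,⟨t,⟨⟨e,s⟩,⟨e,s⟩⟩⟩⟩ nor ⟨t,e⟩ can take the other as argument; the node is ill-typed.

undefined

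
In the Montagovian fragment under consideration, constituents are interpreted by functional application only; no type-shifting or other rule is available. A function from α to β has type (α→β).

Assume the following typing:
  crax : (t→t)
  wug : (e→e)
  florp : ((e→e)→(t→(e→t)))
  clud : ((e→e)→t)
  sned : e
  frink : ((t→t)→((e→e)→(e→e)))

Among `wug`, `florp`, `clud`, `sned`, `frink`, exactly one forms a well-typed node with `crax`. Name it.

frink

wug : (e→e) — does not combine with crax.
florp : ((e→e)→(t→(e→t))) — does not combine with crax.
clud : ((e→e)→t) — does not combine with crax.
sned : e — does not combine with crax.
frink — combines: frink : ((t→t)→((e→e)→(e→e))) takes crax : (t→t) as argument, giving ((e→e)→(e→e)).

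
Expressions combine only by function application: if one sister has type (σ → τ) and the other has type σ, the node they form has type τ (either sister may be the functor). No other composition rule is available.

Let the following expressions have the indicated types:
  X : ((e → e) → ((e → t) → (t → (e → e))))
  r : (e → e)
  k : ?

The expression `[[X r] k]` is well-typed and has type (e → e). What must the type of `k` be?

(((e → t) → (t → (e → e))) → (e → e))

For [[X r] k] to have type (e → e) with [X r] of type ((e → t) → (t → (e → e))), k must be the function: k : (((e → t) → (t → (e → e))) → (e → e)).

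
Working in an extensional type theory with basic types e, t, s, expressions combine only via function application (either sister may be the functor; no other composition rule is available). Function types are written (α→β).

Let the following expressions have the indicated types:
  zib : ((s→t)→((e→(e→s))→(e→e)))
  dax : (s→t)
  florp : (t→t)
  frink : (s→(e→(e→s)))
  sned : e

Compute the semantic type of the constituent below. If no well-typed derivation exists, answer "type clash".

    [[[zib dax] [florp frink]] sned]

type clash

At [zib dax], zib : ((s→t)→((e→(e→s))→(e→e))) takes dax : (s→t), giving ((e→(e→s))→(e→e)).
[florp frink]: (t→t) with (s→(e→(e→s))) — neither is a function whose domain matches the other; composition fails here.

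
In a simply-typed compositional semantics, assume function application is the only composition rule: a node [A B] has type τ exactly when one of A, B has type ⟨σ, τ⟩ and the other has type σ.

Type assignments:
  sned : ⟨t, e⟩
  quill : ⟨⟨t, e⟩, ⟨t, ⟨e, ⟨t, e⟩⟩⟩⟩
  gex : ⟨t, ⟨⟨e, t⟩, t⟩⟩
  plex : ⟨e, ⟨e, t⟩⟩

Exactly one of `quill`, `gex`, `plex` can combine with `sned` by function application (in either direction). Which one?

quill — combines: quill : ⟨⟨t, e⟩, ⟨t, ⟨e, ⟨t, e⟩⟩⟩⟩ takes sned : ⟨t, e⟩ as argument, giving ⟨t, ⟨e, ⟨t, e⟩⟩⟩.
gex : ⟨t, ⟨⟨e, t⟩, t⟩⟩ — neither side's domain matches the other.
plex : ⟨e, ⟨e, t⟩⟩ — neither side's domain matches the other.

quill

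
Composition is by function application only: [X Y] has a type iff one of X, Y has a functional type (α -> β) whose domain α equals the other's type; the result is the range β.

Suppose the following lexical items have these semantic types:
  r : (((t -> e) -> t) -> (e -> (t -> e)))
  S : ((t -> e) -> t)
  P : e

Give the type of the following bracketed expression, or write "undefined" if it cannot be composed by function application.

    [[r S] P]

(t -> e)

[r S]: r is (((t -> e) -> t) -> (e -> (t -> e))), S is ((t -> e) -> t); result (e -> (t -> e)).
[[r S] P]: [r S] is (e -> (t -> e)), P is e; result (t -> e).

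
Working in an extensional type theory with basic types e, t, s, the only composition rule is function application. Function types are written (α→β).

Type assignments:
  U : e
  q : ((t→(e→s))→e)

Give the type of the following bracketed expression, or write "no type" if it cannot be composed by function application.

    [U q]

[U q]: e with ((t→(e→s))→e) — neither is a function whose domain matches the other; composition fails here.

no type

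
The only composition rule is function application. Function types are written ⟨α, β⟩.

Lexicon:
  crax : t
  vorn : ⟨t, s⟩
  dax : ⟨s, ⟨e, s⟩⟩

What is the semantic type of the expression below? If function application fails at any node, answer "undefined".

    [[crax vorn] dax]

⟨e, s⟩

At [crax vorn], vorn : ⟨t, s⟩ takes crax : t, giving s.
At [[crax vorn] dax], dax : ⟨s, ⟨e, s⟩⟩ takes [crax vorn] : s, giving ⟨e, s⟩.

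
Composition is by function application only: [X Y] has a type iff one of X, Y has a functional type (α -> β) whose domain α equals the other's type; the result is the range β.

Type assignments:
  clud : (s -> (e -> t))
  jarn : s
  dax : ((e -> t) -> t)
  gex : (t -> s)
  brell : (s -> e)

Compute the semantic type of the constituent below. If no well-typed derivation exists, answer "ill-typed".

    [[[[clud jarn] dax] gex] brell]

e

At [clud jarn], clud : (s -> (e -> t)) takes jarn : s, giving (e -> t).
At [[clud jarn] dax], dax : ((e -> t) -> t) takes [clud jarn] : (e -> t), giving t.
At [[[clud jarn] dax] gex], gex : (t -> s) takes [[clud jarn] dax] : t, giving s.
At [[[[clud jarn] dax] gex] brell], brell : (s -> e) takes [[[clud jarn] dax] gex] : s, giving e.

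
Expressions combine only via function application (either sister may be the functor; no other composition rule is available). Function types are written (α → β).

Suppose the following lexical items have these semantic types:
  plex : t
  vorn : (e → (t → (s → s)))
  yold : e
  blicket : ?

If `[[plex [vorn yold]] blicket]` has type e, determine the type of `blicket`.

((s → s) → e)

For [[plex [vorn yold]] blicket] to have type e with [plex [vorn yold]] of type (s → s), blicket must be the function: blicket : ((s → s) → e).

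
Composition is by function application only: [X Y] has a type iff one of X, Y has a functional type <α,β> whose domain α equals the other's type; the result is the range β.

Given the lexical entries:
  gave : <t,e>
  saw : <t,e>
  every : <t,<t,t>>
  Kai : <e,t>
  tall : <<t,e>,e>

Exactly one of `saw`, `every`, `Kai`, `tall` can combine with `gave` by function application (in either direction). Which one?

tall

saw : <t,e> — gave needs t; saw needs t; neither fits.
every : <t,<t,t>> — gave needs t; every needs t; neither fits.
Kai : <e,t> — gave needs t; Kai needs e; neither fits.
tall — combines: tall : <<t,e>,e> takes gave : <t,e> as argument, giving e.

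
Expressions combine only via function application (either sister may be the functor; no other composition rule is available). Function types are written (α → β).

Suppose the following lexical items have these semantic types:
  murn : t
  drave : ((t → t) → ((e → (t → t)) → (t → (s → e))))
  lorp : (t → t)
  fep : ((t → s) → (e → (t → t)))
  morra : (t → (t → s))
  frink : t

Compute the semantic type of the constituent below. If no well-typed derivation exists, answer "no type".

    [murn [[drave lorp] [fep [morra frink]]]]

[drave lorp]: drave is ((t → t) → ((e → (t → t)) → (t → (s → e)))), lorp is (t → t); result ((e → (t → t)) → (t → (s → e))).
[morra frink]: morra is (t → (t → s)), frink is t; result (t → s).
[fep [morra frink]]: fep is ((t → s) → (e → (t → t))), [morra frink] is (t → s); result (e → (t → t)).
[[drave lorp] [fep [morra frink]]]: [drave lorp] is ((e → (t → t)) → (t → (s → e))), [fep [morra frink]] is (e → (t → t)); result (t → (s → e)).
[murn [[drave lorp] [fep [morra frink]]]]: [[drave lorp] [fep [morra frink]]] is (t → (s → e)), murn is t; result (s → e).

(s → e)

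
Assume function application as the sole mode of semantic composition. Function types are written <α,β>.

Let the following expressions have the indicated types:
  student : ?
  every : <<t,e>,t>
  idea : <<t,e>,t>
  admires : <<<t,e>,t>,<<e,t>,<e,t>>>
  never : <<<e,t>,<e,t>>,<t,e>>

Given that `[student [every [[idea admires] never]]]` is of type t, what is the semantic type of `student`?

[student [every [[idea admires] never]]] is required to be t. [every [[idea admires] never]] : t cannot yield t as functor, so student : <t,t>.

<t,t>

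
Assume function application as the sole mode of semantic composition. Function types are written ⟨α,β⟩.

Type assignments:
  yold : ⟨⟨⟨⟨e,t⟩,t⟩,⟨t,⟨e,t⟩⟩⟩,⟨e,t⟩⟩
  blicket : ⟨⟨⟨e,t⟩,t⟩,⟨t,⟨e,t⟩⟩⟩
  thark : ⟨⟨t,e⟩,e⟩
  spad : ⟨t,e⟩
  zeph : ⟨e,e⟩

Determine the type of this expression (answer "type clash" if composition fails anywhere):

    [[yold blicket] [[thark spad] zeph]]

t

At [yold blicket], yold : ⟨⟨⟨⟨e,t⟩,t⟩,⟨t,⟨e,t⟩⟩⟩,⟨e,t⟩⟩ takes blicket : ⟨⟨⟨e,t⟩,t⟩,⟨t,⟨e,t⟩⟩⟩, giving ⟨e,t⟩.
At [thark spad], thark : ⟨⟨t,e⟩,e⟩ takes spad : ⟨t,e⟩, giving e.
At [[thark spad] zeph], zeph : ⟨e,e⟩ takes [thark spad] : e, giving e.
At [[yold blicket] [[thark spad] zeph]], [yold blicket] : ⟨e,t⟩ takes [[thark spad] zeph] : e, giving t.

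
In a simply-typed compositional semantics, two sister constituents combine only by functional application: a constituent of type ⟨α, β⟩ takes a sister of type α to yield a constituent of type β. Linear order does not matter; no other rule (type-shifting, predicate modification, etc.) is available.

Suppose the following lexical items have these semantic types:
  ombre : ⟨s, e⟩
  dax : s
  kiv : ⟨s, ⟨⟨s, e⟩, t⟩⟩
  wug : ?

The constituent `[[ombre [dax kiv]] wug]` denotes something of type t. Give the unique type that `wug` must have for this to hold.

⟨t, t⟩

For [[ombre [dax kiv]] wug] to have type t with [ombre [dax kiv]] of type t, wug must be the function: wug : ⟨t, t⟩.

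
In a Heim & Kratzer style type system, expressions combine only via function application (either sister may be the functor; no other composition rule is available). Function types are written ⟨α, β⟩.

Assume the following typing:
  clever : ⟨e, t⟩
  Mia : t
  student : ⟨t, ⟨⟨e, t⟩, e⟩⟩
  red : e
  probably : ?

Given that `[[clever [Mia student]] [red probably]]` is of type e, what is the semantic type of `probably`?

⟨e, ⟨e, e⟩⟩

At [[clever [Mia student]] [red probably]] (required: e): [clever [Mia student]] is e, which is not a function with range e; hence [red probably] is the functor — type ⟨e, e⟩.
At [red probably] (required: ⟨e, e⟩): red is e, which is not a function with range ⟨e, e⟩; hence probably is the functor — type ⟨e, ⟨e, e⟩⟩.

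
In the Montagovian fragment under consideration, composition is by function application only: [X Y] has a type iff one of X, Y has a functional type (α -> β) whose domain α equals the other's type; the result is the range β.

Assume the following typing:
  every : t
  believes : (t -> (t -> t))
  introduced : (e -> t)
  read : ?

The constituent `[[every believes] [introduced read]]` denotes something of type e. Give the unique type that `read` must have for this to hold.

[[every believes] [introduced read]] must have type e. The sister [every believes] has type (t -> t); that is not a function onto e, so [introduced read] must be the functor, of type ((t -> t) -> e).
[introduced read] must have type ((t -> t) -> e). The sister introduced has type (e -> t); that is not a function onto ((t -> t) -> e), so read must be the functor, of type ((e -> t) -> ((t -> t) -> e)).

((e -> t) -> ((t -> t) -> e))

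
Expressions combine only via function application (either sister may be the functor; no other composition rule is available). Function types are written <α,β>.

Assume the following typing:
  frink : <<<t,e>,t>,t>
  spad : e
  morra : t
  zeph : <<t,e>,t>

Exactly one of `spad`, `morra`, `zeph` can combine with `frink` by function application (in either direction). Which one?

spad : e — frink needs <<t,e>,t>; spad needs nothing (atomic); neither fits.
morra : t — frink needs <<t,e>,t>; morra needs nothing (atomic); neither fits.
zeph — combines: frink : <<<t,e>,t>,t> takes zeph : <<t,e>,t> as argument, giving t.

zeph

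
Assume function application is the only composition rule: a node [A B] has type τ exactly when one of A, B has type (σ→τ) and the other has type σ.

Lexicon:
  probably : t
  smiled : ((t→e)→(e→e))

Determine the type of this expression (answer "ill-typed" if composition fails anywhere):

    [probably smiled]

ill-typed

[probably smiled]: t with ((t→e)→(e→e)) — neither is a function whose domain matches the other; composition fails here.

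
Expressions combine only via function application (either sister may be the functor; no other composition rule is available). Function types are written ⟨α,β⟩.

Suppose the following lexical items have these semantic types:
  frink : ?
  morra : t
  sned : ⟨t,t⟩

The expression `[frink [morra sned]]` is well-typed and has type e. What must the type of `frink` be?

⟨t,e⟩

[frink [morra sned]] is required to be e. [morra sned] : t cannot yield e as functor, so frink : ⟨t,e⟩.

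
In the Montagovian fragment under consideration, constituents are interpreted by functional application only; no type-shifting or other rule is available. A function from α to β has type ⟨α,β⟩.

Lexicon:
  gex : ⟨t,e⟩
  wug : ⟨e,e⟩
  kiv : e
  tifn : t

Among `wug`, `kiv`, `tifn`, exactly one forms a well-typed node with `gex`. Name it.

wug : ⟨e,e⟩ — does not combine with gex.
kiv : e — does not combine with gex.
tifn — combines: gex : ⟨t,e⟩ takes tifn : t as argument, giving e.

tifn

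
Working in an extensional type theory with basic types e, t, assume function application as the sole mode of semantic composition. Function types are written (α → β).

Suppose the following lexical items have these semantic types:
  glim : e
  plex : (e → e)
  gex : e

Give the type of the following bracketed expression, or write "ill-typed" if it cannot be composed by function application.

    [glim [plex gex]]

[plex gex]: functor plex : (e → e), argument gex : e; result e.
[glim [plex gex]]: e and e cannot combine by function application — type clash.

ill-typed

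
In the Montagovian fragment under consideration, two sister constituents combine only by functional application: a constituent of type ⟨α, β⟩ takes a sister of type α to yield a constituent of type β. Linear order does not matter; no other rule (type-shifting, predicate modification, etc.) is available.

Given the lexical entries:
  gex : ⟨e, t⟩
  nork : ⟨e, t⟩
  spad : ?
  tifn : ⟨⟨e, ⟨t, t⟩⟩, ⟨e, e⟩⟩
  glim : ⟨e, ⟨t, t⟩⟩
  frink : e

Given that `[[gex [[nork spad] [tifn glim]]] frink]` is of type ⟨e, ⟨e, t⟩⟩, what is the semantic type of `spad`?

⟨⟨e, t⟩, ⟨⟨e, e⟩, ⟨⟨e, t⟩, ⟨e, ⟨e, ⟨e, t⟩⟩⟩⟩⟩⟩

[[gex [[nork spad] [tifn glim]]] frink] is required to be ⟨e, ⟨e, t⟩⟩. frink : e cannot yield ⟨e, ⟨e, t⟩⟩ as functor, so [gex [[nork spad] [tifn glim]]] : ⟨e, ⟨e, ⟨e, t⟩⟩⟩.
[gex [[nork spad] [tifn glim]]] is required to be ⟨e, ⟨e, ⟨e, t⟩⟩⟩. gex : ⟨e, t⟩ cannot yield ⟨e, ⟨e, ⟨e, t⟩⟩⟩ as functor, so [[nork spad] [tifn glim]] : ⟨⟨e, t⟩, ⟨e, ⟨e, ⟨e, t⟩⟩⟩⟩.
[[nork spad] [tifn glim]] is required to be ⟨⟨e, t⟩, ⟨e, ⟨e, ⟨e, t⟩⟩⟩⟩. [tifn glim] : ⟨e, e⟩ cannot yield ⟨⟨e, t⟩, ⟨e, ⟨e, ⟨e, t⟩⟩⟩⟩ as functor, so [nork spad] : ⟨⟨e, e⟩, ⟨⟨e, t⟩, ⟨e, ⟨e, ⟨e, t⟩⟩⟩⟩⟩.
[nork spad] is required to be ⟨⟨e, e⟩, ⟨⟨e, t⟩, ⟨e, ⟨e, ⟨e, t⟩⟩⟩⟩⟩. nork : ⟨e, t⟩ cannot yield ⟨⟨e, e⟩, ⟨⟨e, t⟩, ⟨e, ⟨e, ⟨e, t⟩⟩⟩⟩⟩ as functor, so spad : ⟨⟨e, t⟩, ⟨⟨e, e⟩, ⟨⟨e, t⟩, ⟨e, ⟨e, ⟨e, t⟩⟩⟩⟩⟩⟩.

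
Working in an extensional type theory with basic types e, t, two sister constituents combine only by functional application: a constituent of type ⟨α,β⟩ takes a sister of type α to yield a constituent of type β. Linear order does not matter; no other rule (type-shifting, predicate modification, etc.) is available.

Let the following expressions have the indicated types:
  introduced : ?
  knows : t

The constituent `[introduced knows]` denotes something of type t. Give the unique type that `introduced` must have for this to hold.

⟨t,t⟩

For [introduced knows] to have type t with knows of type t, introduced must be the function: introduced : ⟨t,t⟩.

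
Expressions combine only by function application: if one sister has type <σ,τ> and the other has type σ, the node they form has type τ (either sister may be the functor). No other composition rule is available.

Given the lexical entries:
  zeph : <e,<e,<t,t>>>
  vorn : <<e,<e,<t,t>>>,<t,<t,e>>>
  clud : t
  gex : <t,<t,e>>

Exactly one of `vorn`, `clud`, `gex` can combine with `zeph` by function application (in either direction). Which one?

vorn — combines: vorn : <<e,<e,<t,t>>>,<t,<t,e>>> takes zeph : <e,<e,<t,t>>> as argument, giving <t,<t,e>>.
clud : t — zeph needs e; clud needs nothing (atomic); neither fits.
gex : <t,<t,e>> — zeph needs e; gex needs t; neither fits.

vorn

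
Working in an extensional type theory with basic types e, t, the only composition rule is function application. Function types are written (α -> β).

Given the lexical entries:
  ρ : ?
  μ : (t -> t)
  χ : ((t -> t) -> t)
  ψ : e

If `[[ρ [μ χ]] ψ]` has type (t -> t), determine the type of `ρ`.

[[ρ [μ χ]] ψ] is required to be (t -> t). ψ : e cannot yield (t -> t) as functor, so [ρ [μ χ]] : (e -> (t -> t)).
[ρ [μ χ]] is required to be (e -> (t -> t)). [μ χ] : t cannot yield (e -> (t -> t)) as functor, so ρ : (t -> (e -> (t -> t))).

(t -> (e -> (t -> t)))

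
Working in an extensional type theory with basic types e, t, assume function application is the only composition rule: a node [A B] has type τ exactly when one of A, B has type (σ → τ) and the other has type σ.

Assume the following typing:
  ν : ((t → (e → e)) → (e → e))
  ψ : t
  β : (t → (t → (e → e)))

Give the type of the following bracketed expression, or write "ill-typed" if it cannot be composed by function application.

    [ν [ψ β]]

(e → e)

[ψ β]: functor β : (t → (t → (e → e))), argument ψ : t; result (t → (e → e)).
[ν [ψ β]]: functor ν : ((t → (e → e)) → (e → e)), argument [ψ β] : (t → (e → e)); result (e → e).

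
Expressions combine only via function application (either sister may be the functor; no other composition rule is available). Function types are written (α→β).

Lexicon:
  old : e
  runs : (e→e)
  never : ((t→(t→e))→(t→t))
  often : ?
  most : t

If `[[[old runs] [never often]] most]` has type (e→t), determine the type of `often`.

[[[old runs] [never often]] most] is required to be (e→t). most : t cannot yield (e→t) as functor, so [[old runs] [never often]] : (t→(e→t)).
[[old runs] [never often]] is required to be (t→(e→t)). [old runs] : e cannot yield (t→(e→t)) as functor, so [never often] : (e→(t→(e→t))).
[never often] is required to be (e→(t→(e→t))). never : ((t→(t→e))→(t→t)) cannot yield (e→(t→(e→t))) as functor, so often : (((t→(t→e))→(t→t))→(e→(t→(e→t)))).

(((t→(t→e))→(t→t))→(e→(t→(e→t))))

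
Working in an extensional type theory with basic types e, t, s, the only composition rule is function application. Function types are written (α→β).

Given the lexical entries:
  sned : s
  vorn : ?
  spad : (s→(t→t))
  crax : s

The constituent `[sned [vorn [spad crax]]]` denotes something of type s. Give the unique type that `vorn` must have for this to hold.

((t→t)→(s→s))

[sned [vorn [spad crax]]] is required to be s. sned : s cannot yield s as functor, so [vorn [spad crax]] : (s→s).
[vorn [spad crax]] is required to be (s→s). [spad crax] : (t→t) cannot yield (s→s) as functor, so vorn : ((t→t)→(s→s)).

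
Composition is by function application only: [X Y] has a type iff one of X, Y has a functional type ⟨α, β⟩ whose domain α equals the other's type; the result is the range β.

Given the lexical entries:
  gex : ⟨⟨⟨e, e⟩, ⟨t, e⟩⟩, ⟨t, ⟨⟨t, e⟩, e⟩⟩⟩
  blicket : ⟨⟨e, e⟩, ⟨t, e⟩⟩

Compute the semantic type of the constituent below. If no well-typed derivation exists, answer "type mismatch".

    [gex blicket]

⟨t, ⟨⟨t, e⟩, e⟩⟩

[gex blicket]: gex is ⟨⟨⟨e, e⟩, ⟨t, e⟩⟩, ⟨t, ⟨⟨t, e⟩, e⟩⟩⟩, blicket is ⟨⟨e, e⟩, ⟨t, e⟩⟩; result ⟨t, ⟨⟨t, e⟩, e⟩⟩.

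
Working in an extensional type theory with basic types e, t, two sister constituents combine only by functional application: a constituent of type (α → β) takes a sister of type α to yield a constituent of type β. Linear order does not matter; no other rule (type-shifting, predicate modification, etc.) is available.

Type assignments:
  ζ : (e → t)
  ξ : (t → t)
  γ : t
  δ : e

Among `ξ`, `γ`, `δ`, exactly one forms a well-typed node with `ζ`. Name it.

δ

ξ : (t → t) — no; ζ wants e, and ξ wants t.
γ : t — no; ζ wants e, and γ wants nothing (atomic).
δ — combines: ζ : (e → t) takes δ : e as argument, giving t.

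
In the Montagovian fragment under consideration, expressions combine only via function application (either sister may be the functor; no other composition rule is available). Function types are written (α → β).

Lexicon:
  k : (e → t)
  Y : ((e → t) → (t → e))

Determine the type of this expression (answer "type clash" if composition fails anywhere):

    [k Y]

[k Y]: ((e → t) → (t → e)) applied to (e → t) yields (t → e).

(t → e)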